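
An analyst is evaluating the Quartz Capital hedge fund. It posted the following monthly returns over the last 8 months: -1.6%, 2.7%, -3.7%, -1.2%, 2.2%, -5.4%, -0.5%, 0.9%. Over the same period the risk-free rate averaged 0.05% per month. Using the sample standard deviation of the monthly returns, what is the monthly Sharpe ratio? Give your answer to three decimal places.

-0.313

Mean return r̄ = -6.60 / 8 = -0.8250%
Σ(r − r̄)² = 54.5950; sample σ = √(54.5950/7) = 2.7927%
Sharpe = (r̄ − rf) / σ = (-0.8250 − 0.05) / 2.7927 = -0.8750 / 2.7927 = -0.3133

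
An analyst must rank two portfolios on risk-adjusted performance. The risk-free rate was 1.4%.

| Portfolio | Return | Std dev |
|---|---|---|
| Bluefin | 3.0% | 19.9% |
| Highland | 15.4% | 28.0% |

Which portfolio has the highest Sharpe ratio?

Bluefin: Sharpe ratio = (3.0% − 1.4%) / 19.9% = 0.080
Highland: Sharpe ratio = (15.4% − 1.4%) / 28.0% = 0.500
Highest: Highland (0.500).

Highland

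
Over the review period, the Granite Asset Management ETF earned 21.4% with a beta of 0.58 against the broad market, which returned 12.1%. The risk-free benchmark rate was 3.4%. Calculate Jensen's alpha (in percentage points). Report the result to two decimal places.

CAPM expected return = Rf + β(Rm − Rf) = 3.4% + 0.58 × (12.1% − 3.4%) = 3.4 + 0.58 × 8.70 = 8.4460%
Jensen's α = Rp − E[R] = 21.4% − 8.4460% = 12.9540

12.95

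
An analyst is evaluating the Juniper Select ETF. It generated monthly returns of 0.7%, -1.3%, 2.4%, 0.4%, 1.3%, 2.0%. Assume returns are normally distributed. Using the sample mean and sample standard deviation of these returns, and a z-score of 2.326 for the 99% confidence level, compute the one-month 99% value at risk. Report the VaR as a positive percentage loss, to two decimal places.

2.16

Mean return r̄ = 5.50 / 6 = 0.9167%
Σ(r − r̄)² = (0.7 − 0.9167)² + (-1.3 − 0.9167)² + … = 8.7483
sample σ = √(8.7483 / 5) = √1.7497 = 1.3228%
VaR = −(r̄ − z·σ) = −(0.9167 − 2.326 × 1.3228) = −(-2.1601) = 2.1601%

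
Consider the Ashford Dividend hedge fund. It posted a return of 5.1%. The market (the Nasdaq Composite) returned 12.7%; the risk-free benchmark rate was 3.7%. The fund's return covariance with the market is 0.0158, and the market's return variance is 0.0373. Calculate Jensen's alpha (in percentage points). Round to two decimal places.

β = Cov / Var = 0.0158 / 0.0373 = 0.4236
E[R] = Rf + β(Rm − Rf) = 3.7% + 0.4236 × (12.7% − 3.7%) = 7.5124%
α = Rp − E[R] = 5.1% − 7.5124% = -2.4124

-2.41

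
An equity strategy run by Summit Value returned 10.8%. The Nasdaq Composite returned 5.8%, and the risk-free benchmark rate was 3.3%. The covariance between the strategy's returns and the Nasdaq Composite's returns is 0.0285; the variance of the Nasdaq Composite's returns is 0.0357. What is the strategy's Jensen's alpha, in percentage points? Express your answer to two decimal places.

β = Cov / Var = 0.0285 / 0.0357 = 0.7983
E[R] = Rf + β(Rm − Rf) = 3.3% + 0.7983 × (5.8% − 3.3%) = 5.2958%
α = Rp − E[R] = 10.8% − 5.2958% = 5.5042

5.50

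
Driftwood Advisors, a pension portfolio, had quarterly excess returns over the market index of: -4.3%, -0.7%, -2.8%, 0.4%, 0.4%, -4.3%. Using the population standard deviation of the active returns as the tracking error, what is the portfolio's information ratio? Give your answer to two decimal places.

-0.93

μ = (-4.3 − 0.7 − 2.8 + 0.4 + 0.4 − 4.3) / 6 = -1.8833%
Population σ = √[Σ(r − μ)² / 6] = √[24.3483 / 6] = √4.0581 = 2.0145%
IR = μ / tracking error = -1.8833 / 2.0145 = -0.9349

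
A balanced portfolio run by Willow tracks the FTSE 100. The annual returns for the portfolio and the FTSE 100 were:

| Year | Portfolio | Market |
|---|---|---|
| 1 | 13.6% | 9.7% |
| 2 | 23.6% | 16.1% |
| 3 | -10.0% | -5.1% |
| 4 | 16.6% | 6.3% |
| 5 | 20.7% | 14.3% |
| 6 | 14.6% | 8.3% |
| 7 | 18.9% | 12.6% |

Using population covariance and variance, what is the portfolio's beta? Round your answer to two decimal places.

r̄p = 14.0000%,  r̄m = 8.8857%
Cov = Σ(rp − r̄p)(rm − r̄m) / 7 = 64.5700
Var(rm) = Σ(rm − r̄m)² / 7 = 42.6355
β = Cov / Var = 64.5700 / 42.6355 = 1.5145

1.51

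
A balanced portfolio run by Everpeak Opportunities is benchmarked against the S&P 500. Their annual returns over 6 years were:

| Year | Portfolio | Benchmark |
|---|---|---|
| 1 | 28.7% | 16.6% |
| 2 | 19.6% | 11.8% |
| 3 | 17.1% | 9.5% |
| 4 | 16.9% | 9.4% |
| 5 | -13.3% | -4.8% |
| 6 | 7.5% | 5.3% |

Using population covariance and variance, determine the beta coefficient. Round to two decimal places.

1.98

r̄p = 12.7500%,  r̄m = 7.9667%
Cov = Σ(rp − r̄p)(rm − r̄m) / 6 = 87.1917
Var(rm) = Σ(rm − r̄m)² / 6 = 43.9556
β = Cov / Var = 87.1917 / 43.9556 = 1.9836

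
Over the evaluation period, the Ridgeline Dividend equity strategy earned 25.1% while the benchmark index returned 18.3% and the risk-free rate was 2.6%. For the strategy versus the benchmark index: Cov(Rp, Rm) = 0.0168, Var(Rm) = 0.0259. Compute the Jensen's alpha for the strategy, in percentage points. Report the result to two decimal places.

β = Cov / Var = 0.0168 / 0.0259 = 0.6486
E[R] = Rf + β(Rm − Rf) = 2.6% + 0.6486 × (18.3% − 2.6%) = 12.7830%
α = Rp − E[R] = 25.1% − 12.7830% = 12.3170

12.32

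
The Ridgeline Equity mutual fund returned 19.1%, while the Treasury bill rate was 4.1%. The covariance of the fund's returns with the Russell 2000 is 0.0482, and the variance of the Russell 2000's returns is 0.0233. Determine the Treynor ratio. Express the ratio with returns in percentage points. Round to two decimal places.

7.25

β = Cov / Var = 0.0482 / 0.0233 = 2.0687
Treynor = (Rp − Rf) / β = (19.1% − 4.1%) / 2.0687 = 15.00 / 2.0687 = 7.2509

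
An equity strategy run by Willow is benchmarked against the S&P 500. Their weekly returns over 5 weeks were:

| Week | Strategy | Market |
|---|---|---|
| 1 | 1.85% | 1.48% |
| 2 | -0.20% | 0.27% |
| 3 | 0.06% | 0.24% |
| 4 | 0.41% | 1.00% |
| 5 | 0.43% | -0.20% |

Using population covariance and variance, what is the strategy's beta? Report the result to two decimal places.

0.89

r̄p = 0.5100%,  r̄m = 0.5580%
Cov = Σ(rp − r̄p)(rm − r̄m) / 5 = 0.3199
Var(rm) = Σ(rm − r̄m)² / 5 = 0.3608
β = Cov / Var = 0.3199 / 0.3608 = 0.8866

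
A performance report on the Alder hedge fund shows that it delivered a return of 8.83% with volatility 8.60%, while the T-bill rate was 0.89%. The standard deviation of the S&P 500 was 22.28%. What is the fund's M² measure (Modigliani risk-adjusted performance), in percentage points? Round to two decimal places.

Sharpe = (Rp − Rf) / σp = (8.83% − 0.89%) / 8.60% = 0.9233
M² = Rf + Sharpe × σm = 0.89% + 0.9233 × 22.28% = 21.4611%

21.46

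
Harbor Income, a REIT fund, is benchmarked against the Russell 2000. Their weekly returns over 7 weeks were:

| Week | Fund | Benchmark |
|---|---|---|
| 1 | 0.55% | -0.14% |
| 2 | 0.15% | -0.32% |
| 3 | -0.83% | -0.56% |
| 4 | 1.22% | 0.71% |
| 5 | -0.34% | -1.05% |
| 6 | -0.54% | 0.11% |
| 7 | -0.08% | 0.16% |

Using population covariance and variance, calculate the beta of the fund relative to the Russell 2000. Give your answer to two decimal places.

r̄p = 0.0186%,  r̄m = -0.1557%
Cov = Σ(rp − r̄p)(rm − r̄m) / 7 = 0.2159
Var(rm) = Σ(rm − r̄m)² / 7 = 0.2729
β = Cov / Var = 0.2159 / 0.2729 = 0.7911

0.79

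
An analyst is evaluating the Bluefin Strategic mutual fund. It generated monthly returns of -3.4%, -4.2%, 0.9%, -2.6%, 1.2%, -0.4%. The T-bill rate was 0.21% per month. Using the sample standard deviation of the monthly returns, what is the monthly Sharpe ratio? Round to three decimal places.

r̄ = (-3.4 − 4.2 + 0.9 − 2.6 + 1.2 − 0.4) / 6 = -1.4167%
Σ(r − r̄)² = (-3.4 − (-1.4167))² + (-4.2 − (-1.4167))² + … = 26.3283
σ = √[26.3283 / 5] = 2.2947%
Sharpe = (r̄ − rf) / σ = (-1.4167 − 0.21) / 2.2947 = -1.6267 / 2.2947 = -0.7089

-0.709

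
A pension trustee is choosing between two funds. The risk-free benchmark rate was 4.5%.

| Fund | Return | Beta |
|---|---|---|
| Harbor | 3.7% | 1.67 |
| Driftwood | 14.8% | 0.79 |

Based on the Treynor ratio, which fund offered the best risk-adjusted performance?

Harbor: Treynor = (3.7% − 4.5%) / 1.67 = -0.479
Driftwood: Treynor = (14.8% − 4.5%) / 0.79 = 13.038
Highest: Driftwood (13.038).

Driftwood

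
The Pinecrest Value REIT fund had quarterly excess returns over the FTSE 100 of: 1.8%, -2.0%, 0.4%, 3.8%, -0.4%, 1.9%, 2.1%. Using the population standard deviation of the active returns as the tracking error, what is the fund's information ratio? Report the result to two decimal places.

0.62

Mean return r̄ = 7.60 / 7 = 1.0857%
Σ(r − r̄)² = (1.8 − 1.0857)² + (-2 − 1.0857)² + … = 21.7686
σ = √[21.7686 / 7] = 1.7635%
IR = r̄ / tracking error = 1.0857 / 1.7635 = 0.6157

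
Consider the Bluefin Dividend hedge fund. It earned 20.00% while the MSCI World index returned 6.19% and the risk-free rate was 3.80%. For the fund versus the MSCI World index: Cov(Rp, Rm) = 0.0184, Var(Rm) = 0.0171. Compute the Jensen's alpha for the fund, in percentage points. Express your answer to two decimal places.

β = Cov / Var = 0.0184 / 0.0171 = 1.0760
E[R] = Rf + β(Rm − Rf) = 3.80% + 1.0760 × (6.19% − 3.80%) = 6.3716%
α = Rp − E[R] = 20.00% − 6.3716% = 13.6284

13.63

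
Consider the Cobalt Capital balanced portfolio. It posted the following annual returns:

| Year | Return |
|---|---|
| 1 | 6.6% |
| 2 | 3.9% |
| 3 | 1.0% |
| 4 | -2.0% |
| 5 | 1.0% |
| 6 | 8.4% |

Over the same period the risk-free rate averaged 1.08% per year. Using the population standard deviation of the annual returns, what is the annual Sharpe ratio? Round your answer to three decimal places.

0.582

Mean return μ = 18.90 / 6 = 3.1500%
Population σ = √[Σ(r − μ)² / 6] = √[75.7950 / 6] = √12.6325 = 3.5542%
Sharpe = (μ − rf) / σ = (3.1500 − 1.08) / 3.5542 = 2.0700 / 3.5542 = 0.5824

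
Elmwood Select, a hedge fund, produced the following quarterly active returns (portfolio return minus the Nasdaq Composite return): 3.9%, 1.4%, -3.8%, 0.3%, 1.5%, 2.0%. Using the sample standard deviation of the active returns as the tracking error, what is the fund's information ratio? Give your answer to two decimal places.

r̄ = (3.9 + 1.4 − 3.8 + 0.3 + 1.5 + 2) / 6 = 5.30 / 6 = 0.8833%
Σ(r − r̄)² = (3.9 − 0.8833)² + (1.4 − 0.8833)² + … = 33.2683
σ = √[33.2683 / 5] = 2.5795%
IR = r̄ / tracking error = 0.8833 / 2.5795 = 0.3424

0.34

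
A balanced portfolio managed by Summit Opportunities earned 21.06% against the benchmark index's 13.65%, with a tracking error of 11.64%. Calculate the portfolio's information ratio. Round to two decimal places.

IR = (Rp − Rb) / TE = (21.06% − 13.65%) / 11.64% = 7.41% / 11.64% = 0.6366

0.64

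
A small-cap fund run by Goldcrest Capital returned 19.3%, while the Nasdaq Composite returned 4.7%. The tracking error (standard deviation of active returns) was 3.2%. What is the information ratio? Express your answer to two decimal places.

IR = (Rp − Rb) / TE = (19.3% − 4.7%) / 3.2% = 14.60% / 3.2% = 4.5625

4.56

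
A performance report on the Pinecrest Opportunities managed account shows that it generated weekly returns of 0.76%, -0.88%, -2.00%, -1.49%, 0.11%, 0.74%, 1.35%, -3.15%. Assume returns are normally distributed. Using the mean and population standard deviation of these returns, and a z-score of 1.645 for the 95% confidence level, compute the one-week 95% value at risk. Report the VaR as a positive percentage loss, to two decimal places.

Mean return r̄ = -4.560 / 8 = -0.5700%
Σ(r − r̄)² = (0.76 − (-0.5700))² + (-0.88 − (-0.5700))² + (-2 − (-0.5700))² + … = 17.2776
σ = √[17.2776 / 8] = 1.4696%
VaR = −(r̄ − z·σ) = −(-0.5700 − 1.645 × 1.4696) = −(-2.9875) = 2.9875%

2.99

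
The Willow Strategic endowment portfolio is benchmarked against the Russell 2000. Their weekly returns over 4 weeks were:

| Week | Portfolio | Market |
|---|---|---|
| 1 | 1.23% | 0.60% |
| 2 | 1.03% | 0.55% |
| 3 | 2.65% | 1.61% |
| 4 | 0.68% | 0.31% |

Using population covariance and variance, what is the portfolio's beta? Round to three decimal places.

1.500

r̄p = 1.3975%,  r̄m = 0.7675%
Cov = Σ(rp − r̄p)(rm − r̄m) / 4 = 0.3729
Var(rm) = Σ(rm − r̄m)² / 4 = 0.2486
β = Cov / Var = 0.3729 / 0.2486 = 1.5000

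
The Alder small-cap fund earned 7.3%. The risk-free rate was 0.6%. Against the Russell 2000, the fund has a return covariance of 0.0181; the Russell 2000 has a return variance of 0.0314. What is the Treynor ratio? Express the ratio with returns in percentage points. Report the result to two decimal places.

11.62

β = Cov / Var = 0.0181 / 0.0314 = 0.5764
Treynor = (Rp − Rf) / β = (7.3% − 0.6%) / 0.5764 = 6.70 / 0.5764 = 11.6239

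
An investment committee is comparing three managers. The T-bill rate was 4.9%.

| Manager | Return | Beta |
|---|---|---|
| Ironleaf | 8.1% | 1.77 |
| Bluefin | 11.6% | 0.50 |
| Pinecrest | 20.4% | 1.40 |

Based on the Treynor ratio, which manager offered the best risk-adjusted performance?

Ironleaf: Treynor = (8.1% − 4.9%) / 1.77 = 1.808
Bluefin: Treynor = (11.6% − 4.9%) / 0.50 = 13.400
Pinecrest: Treynor = (20.4% − 4.9%) / 1.40 = 11.071
Highest: Bluefin (13.400).

Bluefin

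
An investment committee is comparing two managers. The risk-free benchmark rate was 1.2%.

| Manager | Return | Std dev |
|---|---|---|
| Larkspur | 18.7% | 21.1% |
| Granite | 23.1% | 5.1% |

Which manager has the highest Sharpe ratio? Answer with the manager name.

Larkspur: Sharpe ratio = (18.7% − 1.2%) / 21.1% = 0.829
Granite: Sharpe ratio = (23.1% − 1.2%) / 5.1% = 4.294
Highest: Granite (4.294).

Granite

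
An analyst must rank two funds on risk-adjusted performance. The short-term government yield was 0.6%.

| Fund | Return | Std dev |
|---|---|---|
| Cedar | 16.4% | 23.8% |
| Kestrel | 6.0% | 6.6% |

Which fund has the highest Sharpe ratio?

Kestrel

Cedar: Sharpe ratio = (16.4% − 0.6%) / 23.8% = 0.664
Kestrel: Sharpe ratio = (6.0% − 0.6%) / 6.6% = 0.818
Highest: Kestrel (0.818).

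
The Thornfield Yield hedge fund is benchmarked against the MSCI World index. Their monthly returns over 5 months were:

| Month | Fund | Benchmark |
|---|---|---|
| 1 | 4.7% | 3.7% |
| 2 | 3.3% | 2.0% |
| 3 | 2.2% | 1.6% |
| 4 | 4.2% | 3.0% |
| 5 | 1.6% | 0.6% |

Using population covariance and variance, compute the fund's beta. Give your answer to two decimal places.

r̄p = 3.2000%,  r̄m = 2.1800%
Cov = Σ(rp − r̄p)(rm − r̄m) / 5 = 1.2380
Var(rm) = Σ(rm − r̄m)² / 5 = 1.1696
β = Cov / Var = 1.2380 / 1.1696 = 1.0585

1.06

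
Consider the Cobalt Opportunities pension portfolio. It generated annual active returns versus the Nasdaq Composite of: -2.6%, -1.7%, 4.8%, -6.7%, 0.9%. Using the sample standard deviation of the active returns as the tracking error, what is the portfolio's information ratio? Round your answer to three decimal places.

-0.249

r̄ = (-2.6 − 1.7 + 4.8 − 6.7 + 0.9) / 5 = -5.30 / 5 = -1.0600%
Σ(r − r̄)² = (-2.6 − (-1.0600))² + (-1.7 − (-1.0600))² + (4.8 − (-1.0600))² + … = 72.7720
σ = √[72.7720 / 4] = 4.2653%
IR = r̄ / tracking error = -1.0600 / 4.2653 = -0.2485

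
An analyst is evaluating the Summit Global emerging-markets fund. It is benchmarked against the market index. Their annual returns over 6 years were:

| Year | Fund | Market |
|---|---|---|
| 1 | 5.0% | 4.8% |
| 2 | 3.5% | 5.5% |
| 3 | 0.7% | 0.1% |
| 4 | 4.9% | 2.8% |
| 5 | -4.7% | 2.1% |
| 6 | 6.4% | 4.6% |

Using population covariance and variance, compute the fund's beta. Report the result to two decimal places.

r̄p = 2.6333%,  r̄m = 3.3167%
Cov = Σ(rp − r̄p)(rm − r̄m) / 6 = 4.0344
Var(rm) = Σ(rm − r̄m)² / 6 = 3.4514
β = Cov / Var = 4.0344 / 3.4514 = 1.1689

1.17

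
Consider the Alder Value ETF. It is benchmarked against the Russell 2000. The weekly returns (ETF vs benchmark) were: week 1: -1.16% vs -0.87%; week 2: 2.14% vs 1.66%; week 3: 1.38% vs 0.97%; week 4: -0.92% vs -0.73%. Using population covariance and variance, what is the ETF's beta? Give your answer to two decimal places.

r̄p = 0.3600%,  r̄m = 0.2575%
Cov = Σ(rp − r̄p)(rm − r̄m) / 4 = 1.5503
Var(rm) = Σ(rm − r̄m)² / 4 = 1.1803
β = Cov / Var = 1.5503 / 1.1803 = 1.3135

1.31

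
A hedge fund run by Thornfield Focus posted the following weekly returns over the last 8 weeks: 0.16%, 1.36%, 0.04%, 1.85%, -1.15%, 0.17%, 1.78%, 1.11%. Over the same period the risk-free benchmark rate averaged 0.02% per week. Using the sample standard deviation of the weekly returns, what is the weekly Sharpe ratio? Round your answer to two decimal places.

r̄ = (0.16 + 1.36 + 0.04 + 1.85 − 1.15 + 0.17 + 1.78 + 1.11) / 8 = 0.6650%
Σ(r − r̄)² = 7.5134; sample σ = √(7.5134/7) = 1.0360%
Sharpe = (r̄ − rf) / σ = (0.6650 − 0.02) / 1.0360 = 0.6450 / 1.0360 = 0.6226

0.62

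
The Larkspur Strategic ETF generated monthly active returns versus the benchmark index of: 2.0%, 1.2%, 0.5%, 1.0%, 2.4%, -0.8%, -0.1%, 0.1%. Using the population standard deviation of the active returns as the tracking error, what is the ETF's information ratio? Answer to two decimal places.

0.78

Mean return r̄ = 6.30 / 8 = 0.7875%
Population std dev = √[8.1488 / 8] = 1.0093%
IR = r̄ / tracking error = 0.7875 / 1.0093 = 0.7802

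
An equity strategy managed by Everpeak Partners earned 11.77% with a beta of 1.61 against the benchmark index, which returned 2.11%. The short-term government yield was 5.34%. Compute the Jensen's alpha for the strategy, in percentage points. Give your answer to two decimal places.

11.63

CAPM expected return = Rf + β(Rm − Rf) = 5.34% + 1.61 × (2.11% − 5.34%) = 5.34 + 1.61 × -3.23 = 0.1397%
Jensen's α = Rp − E[R] = 11.77% − 0.1397% = 11.6303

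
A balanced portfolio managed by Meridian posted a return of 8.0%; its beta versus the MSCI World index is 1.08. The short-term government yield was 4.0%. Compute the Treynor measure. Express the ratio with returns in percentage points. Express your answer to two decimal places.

3.70

Treynor = (Rp − Rf) / β = (8.0% − 4.0%) / 1.08 = 4.00 / 1.08 = 3.7037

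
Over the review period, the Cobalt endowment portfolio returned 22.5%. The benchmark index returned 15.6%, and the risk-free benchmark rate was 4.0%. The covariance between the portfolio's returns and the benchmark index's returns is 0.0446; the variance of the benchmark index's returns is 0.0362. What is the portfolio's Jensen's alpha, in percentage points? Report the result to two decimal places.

4.21

β = Cov / Var = 0.0446 / 0.0362 = 1.2320
E[R] = Rf + β(Rm − Rf) = 4.0% + 1.2320 × (15.6% − 4.0%) = 18.2912%
α = Rp − E[R] = 22.5% − 18.2912% = 4.2088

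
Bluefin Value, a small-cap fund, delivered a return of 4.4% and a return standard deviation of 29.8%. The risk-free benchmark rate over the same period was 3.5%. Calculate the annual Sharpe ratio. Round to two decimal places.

Sharpe = (Rp − Rf) / σp = (4.4% − 3.5%) / 29.8% = 0.90% / 29.8% = 0.0302

0.03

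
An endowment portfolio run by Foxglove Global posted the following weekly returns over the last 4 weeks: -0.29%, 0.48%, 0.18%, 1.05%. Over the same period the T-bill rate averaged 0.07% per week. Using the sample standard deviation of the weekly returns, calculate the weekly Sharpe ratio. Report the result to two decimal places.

r̄ = (-0.29 + 0.48 + 0.18 + 1.05) / 4 = 1.420 / 4 = 0.3550%
Sample std dev = √[0.9453 / 3] = 0.5613%
Sharpe = (r̄ − rf) / σ = (0.3550 − 0.07) / 0.5613 = 0.2850 / 0.5613 = 0.5077

0.51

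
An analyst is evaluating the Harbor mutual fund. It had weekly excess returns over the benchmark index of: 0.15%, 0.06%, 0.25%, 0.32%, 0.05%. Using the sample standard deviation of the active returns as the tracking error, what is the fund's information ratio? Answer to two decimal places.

μ = (0.15 + 0.06 + 0.25 + 0.32 + 0.05) / 5 = 0.1660%
Sample σ = √[Σ(r − μ)² / 4] = √[0.0557 / 4] = √0.0139 = 0.1179%
IR = μ / tracking error = 0.1660 / 0.1179 = 1.4080

1.41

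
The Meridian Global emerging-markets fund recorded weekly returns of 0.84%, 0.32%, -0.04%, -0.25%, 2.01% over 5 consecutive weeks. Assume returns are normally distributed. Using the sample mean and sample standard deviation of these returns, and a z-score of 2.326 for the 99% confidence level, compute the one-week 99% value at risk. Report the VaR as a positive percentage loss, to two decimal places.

Mean return μ = 2.880 / 5 = 0.5760%
Sample std dev = √[3.2533 / 4] = 0.9018%
VaR = −(μ − z·σ) = −(0.5760 − 2.326 × 0.9018) = −(-1.5216) = 1.5216%

1.52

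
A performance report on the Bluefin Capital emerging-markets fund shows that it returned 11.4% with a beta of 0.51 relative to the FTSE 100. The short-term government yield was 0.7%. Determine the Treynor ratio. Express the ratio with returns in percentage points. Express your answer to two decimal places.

20.98

Treynor = (Rp − Rf) / β = (11.4% − 0.7%) / 0.51 = 10.70 / 0.51 = 20.9804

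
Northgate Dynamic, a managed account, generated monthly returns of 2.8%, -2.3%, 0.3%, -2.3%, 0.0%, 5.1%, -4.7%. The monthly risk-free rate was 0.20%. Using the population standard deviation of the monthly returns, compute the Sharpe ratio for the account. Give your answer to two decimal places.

r̄ = (2.8 − 2.3 + 0.3 − 2.3 + 0 + 5.1 − 4.7) / 7 = -0.1571%
Population σ = √[Σ(r − r̄)² / 7] = √[66.4371 / 7] = √9.4910 = 3.0807%
Sharpe = (r̄ − rf) / σ = (-0.1571 − 0.2) / 3.0807 = -0.3571 / 3.0807 = -0.1159

-0.12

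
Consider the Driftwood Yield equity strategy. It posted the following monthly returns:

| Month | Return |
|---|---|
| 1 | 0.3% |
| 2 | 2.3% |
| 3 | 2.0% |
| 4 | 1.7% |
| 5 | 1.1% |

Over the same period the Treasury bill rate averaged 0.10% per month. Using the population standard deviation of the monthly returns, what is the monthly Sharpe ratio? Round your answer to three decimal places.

Mean return μ = 7.40 / 5 = 1.4800%
Σ(r − μ)² = 2.5280; population σ = √(2.5280/5) = 0.7111%
Sharpe = (μ − rf) / σ = (1.4800 − 0.1) / 0.7111 = 1.3800 / 0.7111 = 1.9407

1.941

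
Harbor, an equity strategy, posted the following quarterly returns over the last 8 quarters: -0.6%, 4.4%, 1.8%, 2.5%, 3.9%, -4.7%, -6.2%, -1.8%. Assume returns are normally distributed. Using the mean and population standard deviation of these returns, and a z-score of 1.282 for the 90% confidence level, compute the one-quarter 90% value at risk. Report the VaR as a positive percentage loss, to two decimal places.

r̄ = (-0.6 + 4.4 + 1.8 + 2.5 + 3.9 − 4.7 − 6.2 − 1.8) / 8 = -0.0875%
Population σ = √[Σ(r − r̄)² / 8] = √[108.1288 / 8] = √13.5161 = 3.6764%
VaR = −(r̄ − z·σ) = −(-0.0875 − 1.282 × 3.6764) = −(-4.8006) = 4.8006%

4.80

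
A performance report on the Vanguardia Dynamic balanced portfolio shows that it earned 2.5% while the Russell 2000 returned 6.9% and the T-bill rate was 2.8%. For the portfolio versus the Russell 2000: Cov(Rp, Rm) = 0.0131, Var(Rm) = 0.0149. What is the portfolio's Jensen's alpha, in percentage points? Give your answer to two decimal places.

β = Cov / Var = 0.0131 / 0.0149 = 0.8792
E[R] = Rf + β(Rm − Rf) = 2.8% + 0.8792 × (6.9% − 2.8%) = 6.4047%
α = Rp − E[R] = 2.5% − 6.4047% = -3.9047

-3.90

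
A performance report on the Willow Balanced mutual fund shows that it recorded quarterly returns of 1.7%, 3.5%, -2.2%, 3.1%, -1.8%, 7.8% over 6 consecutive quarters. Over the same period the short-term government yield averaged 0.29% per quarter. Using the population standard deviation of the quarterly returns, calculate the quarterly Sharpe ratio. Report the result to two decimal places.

0.51

Mean return r̄ = 12.10 / 6 = 2.0167%
Σ(r − r̄)² = (1.7 − 2.0167)² + (3.5 − 2.0167)² + (-2.2 − 2.0167)² + … = 69.2683
σ = √[69.2683 / 6] = 3.3978%
Sharpe = (r̄ − rf) / σ = (2.0167 − 0.29) / 3.3978 = 1.7267 / 3.3978 = 0.5082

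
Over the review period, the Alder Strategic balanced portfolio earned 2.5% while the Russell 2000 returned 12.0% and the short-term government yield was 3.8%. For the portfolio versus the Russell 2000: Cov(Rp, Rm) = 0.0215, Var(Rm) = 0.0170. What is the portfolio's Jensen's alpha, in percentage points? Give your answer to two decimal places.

β = Cov / Var = 0.0215 / 0.0170 = 1.2647
E[R] = Rf + β(Rm − Rf) = 3.8% + 1.2647 × (12.0% − 3.8%) = 14.1705%
α = Rp − E[R] = 2.5% − 14.1705% = -11.6705

-11.67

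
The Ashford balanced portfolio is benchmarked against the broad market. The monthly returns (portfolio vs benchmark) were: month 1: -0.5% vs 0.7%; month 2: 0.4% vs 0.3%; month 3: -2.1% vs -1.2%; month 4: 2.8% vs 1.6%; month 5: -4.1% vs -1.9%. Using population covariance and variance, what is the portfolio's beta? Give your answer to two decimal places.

1.75

r̄p = -0.7000%,  r̄m = -0.1000%
Cov = Σ(rp − r̄p)(rm − r̄m) / 5 = 2.8420
Var(rm) = Σ(rm − r̄m)² / 5 = 1.6280
β = Cov / Var = 2.8420 / 1.6280 = 1.7457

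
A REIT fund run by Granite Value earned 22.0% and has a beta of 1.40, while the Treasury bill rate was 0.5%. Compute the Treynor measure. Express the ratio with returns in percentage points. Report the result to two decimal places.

Treynor = (Rp − Rf) / β = (22.0% − 0.5%) / 1.40 = 21.50 / 1.40 = 15.3571

15.36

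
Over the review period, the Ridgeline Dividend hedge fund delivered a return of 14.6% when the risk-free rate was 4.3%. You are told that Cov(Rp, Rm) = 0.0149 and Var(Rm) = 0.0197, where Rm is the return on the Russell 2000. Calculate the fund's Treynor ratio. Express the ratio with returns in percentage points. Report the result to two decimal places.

13.62

β = Cov / Var = 0.0149 / 0.0197 = 0.7563
Treynor = (Rp − Rf) / β = (14.6% − 4.3%) / 0.7563 = 10.30 / 0.7563 = 13.6189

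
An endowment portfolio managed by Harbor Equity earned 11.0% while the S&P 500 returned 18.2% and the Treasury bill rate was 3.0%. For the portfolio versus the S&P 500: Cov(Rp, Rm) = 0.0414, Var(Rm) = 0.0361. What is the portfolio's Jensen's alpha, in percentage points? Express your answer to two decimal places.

-9.43

β = Cov / Var = 0.0414 / 0.0361 = 1.1468
E[R] = Rf + β(Rm − Rf) = 3.0% + 1.1468 × (18.2% − 3.0%) = 20.4314%
α = Rp − E[R] = 11.0% − 20.4314% = -9.4314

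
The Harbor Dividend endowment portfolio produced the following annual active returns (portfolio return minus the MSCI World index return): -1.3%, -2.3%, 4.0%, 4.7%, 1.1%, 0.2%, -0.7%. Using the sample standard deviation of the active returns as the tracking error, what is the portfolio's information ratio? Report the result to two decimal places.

0.31

r̄ = (-1.3 − 2.3 + 4 + 4.7 + 1.1 + 0.2 − 0.7) / 7 = 5.70 / 7 = 0.8143%
Σ(r − r̄)² = (-1.3 − 0.8143)² + (-2.3 − 0.8143)² + … = 42.1686
σ = √[42.1686 / 6] = 2.6511%
IR = r̄ / tracking error = 0.8143 / 2.6511 = 0.3072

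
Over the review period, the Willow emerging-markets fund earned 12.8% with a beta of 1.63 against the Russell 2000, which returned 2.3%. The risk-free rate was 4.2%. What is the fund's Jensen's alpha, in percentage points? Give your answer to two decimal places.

CAPM expected return = Rf + β(Rm − Rf) = 4.2% + 1.63 × (2.3% − 4.2%) = 4.2 + 1.63 × -1.90 = 1.1030%
Jensen's α = Rp − E[R] = 12.8% − 1.1030% = 11.6970

11.70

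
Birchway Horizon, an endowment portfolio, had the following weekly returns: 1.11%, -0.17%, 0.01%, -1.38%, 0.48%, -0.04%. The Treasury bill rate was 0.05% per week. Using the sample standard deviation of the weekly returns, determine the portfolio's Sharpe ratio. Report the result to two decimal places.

-0.06

Mean return r̄ = 0.010 / 6 = 0.0017%
Sample std dev = √[3.3975 / 5] = 0.8243%
Sharpe = (r̄ − rf) / σ = (0.0017 − 0.05) / 0.8243 = -0.0483 / 0.8243 = -0.0586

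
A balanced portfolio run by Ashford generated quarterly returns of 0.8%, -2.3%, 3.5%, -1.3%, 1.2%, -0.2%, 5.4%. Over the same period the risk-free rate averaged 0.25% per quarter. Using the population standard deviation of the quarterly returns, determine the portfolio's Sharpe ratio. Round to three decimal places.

Mean return μ = 7.10 / 7 = 1.0143%
Σ(r − μ)² = (0.8 − 1.0143)² + (-2.3 − 1.0143)² + (3.5 − 1.0143)² + … = 43.3086
population σ = √(43.3086 / 7) = √6.1869 = 2.4873%
Sharpe = (μ − rf) / σ = (1.0143 − 0.25) / 2.4873 = 0.7643 / 2.4873 = 0.3073

0.307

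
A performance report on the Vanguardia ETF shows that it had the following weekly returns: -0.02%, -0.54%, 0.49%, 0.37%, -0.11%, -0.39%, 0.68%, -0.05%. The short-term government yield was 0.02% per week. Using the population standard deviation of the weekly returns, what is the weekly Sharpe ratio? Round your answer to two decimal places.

0.08

μ = (-0.02 − 0.54 + 0.49 + 0.37 − 0.11 − 0.39 + 0.68 − 0.05) / 8 = 0.430 / 8 = 0.0538%
Σ(r − μ)² = 1.2750; population σ = √(1.2750/8) = 0.3992%
Sharpe = (μ − rf) / σ = (0.0538 − 0.02) / 0.3992 = 0.0338 / 0.3992 = 0.0847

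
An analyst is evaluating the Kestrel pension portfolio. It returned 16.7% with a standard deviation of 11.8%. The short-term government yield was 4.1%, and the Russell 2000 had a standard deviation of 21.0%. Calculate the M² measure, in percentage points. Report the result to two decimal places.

Sharpe = (Rp − Rf) / σp = (16.7% − 4.1%) / 11.8% = 1.0678
M² = Rf + Sharpe × σm = 4.1% + 1.0678 × 21.0% = 26.5238%

26.52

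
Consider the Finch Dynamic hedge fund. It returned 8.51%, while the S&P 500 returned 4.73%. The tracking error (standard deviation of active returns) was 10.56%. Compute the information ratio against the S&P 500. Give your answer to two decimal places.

0.36

IR = (Rp − Rb) / TE = (8.51% − 4.73%) / 10.56% = 3.78% / 10.56% = 0.3580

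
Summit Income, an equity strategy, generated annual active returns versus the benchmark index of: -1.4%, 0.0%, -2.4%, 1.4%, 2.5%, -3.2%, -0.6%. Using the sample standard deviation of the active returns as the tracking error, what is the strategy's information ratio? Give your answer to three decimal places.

-0.261

r̄ = (-1.4 + 0 − 2.4 + 1.4 + 2.5 − 3.2 − 0.6) / 7 = -0.5286%
Sample std dev = √[24.5743 / 6] = 2.0238%
IR = r̄ / tracking error = -0.5286 / 2.0238 = -0.2612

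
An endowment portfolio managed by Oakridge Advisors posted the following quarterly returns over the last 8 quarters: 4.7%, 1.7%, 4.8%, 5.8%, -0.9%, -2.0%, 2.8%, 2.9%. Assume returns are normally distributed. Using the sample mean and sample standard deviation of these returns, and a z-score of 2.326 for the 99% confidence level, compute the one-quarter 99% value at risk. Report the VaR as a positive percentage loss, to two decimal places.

3.97

Mean return r̄ = 19.80 / 8 = 2.4750%
Sample σ = √[Σ(r − r̄)² / 7] = √[53.7150 / 7] = √7.6736 = 2.7701%
VaR = −(r̄ − z·σ) = −(2.4750 − 2.326 × 2.7701) = −(-3.9683) = 3.9683%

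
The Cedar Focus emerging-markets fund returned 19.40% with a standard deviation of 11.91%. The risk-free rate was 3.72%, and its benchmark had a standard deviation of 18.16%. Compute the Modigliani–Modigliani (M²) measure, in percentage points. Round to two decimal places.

27.63

Sharpe = (Rp − Rf) / σp = (19.40% − 3.72%) / 11.91% = 1.3165
M² = Rf + Sharpe × σm = 3.72% + 1.3165 × 18.16% = 27.6276%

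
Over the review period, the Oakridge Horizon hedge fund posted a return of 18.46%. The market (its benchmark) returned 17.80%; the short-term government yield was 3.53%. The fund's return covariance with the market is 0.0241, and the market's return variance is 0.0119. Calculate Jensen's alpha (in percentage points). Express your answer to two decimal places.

-13.97

β = Cov / Var = 0.0241 / 0.0119 = 2.0252
E[R] = Rf + β(Rm − Rf) = 3.53% + 2.0252 × (17.80% − 3.53%) = 32.4296%
α = Rp − E[R] = 18.46% − 32.4296% = -13.9696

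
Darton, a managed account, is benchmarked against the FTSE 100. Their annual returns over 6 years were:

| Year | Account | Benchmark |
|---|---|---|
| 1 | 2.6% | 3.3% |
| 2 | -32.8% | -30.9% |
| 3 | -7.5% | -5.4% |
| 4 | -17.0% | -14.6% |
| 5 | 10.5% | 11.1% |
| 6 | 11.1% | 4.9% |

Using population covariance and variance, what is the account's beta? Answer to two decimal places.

1.10

r̄p = -5.5167%,  r̄m = -5.2667%
Cov = Σ(rp − r̄p)(rm − r̄m) / 6 = 217.9022
Var(rm) = Σ(rm − r̄m)² / 6 = 198.1356
β = Cov / Var = 217.9022 / 198.1356 = 1.0998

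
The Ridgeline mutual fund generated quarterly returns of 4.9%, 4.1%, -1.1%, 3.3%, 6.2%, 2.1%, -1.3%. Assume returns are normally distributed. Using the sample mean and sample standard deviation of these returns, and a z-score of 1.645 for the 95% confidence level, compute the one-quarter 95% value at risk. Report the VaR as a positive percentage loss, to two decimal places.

r̄ = (4.9 + 4.1 − 1.1 + 3.3 + 6.2 + 2.1 − 1.3) / 7 = 2.6000%
Σ(r − r̄)² = (4.9 − 2.6000)² + (4.1 − 2.6000)² + (-1.1 − 2.6000)² + … = 50.1400
σ = √[50.1400 / 6] = 2.8908%
VaR = −(r̄ − z·σ) = −(2.6000 − 1.645 × 2.8908) = −(-2.1554) = 2.1554%

2.16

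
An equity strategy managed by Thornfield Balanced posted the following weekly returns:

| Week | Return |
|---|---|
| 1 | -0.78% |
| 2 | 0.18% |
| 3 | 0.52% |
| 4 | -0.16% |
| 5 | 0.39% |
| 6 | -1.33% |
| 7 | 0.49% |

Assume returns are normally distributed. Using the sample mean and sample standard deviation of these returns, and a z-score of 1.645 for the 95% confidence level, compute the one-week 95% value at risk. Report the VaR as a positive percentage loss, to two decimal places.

1.27

r̄ = (-0.78 + 0.18 + 0.52 − 0.16 + 0.39 − 1.33 + 0.49) / 7 = -0.690 / 7 = -0.0986%
Σ(r − r̄)² = (-0.78 − (-0.0986))² + (0.18 − (-0.0986))² + (0.52 − (-0.0986))² + … = 3.0299
sample σ = √(3.0299 / 6) = √0.5050 = 0.7106%
VaR = −(r̄ − z·σ) = −(-0.0986 − 1.645 × 0.7106) = −(-1.2675) = 1.2675%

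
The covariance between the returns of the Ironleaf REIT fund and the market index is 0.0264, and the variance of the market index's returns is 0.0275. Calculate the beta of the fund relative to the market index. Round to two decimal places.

0.96

β = Cov(Rp, Rm) / Var(Rm) = 0.0264 / 0.0275 = 0.9600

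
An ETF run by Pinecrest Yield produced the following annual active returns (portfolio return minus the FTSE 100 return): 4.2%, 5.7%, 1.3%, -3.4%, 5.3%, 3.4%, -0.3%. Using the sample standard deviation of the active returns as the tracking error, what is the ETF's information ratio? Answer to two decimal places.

0.70

μ = (4.2 + 5.7 + 1.3 − 3.4 + 5.3 + 3.4 − 0.3) / 7 = 16.20 / 7 = 2.3143%
Sample std dev = √[65.6286 / 6] = 3.3073%
IR = μ / tracking error = 2.3143 / 3.3073 = 0.6998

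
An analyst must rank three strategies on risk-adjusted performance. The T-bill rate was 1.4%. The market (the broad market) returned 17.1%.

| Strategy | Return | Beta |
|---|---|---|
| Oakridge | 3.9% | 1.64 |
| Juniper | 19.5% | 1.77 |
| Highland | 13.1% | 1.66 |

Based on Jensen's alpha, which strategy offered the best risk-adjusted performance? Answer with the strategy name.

Oakridge: α = 3.9% − [1.4% + 1.64 × (17.1% − 1.4%)] = -23.248
Juniper: α = 19.5% − [1.4% + 1.77 × (17.1% − 1.4%)] = -9.689
Highland: α = 13.1% − [1.4% + 1.66 × (17.1% − 1.4%)] = -14.362
Highest: Juniper (-9.689).

Juniper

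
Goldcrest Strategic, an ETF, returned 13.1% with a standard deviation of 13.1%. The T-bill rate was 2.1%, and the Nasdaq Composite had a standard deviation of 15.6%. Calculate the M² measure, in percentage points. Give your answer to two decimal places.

Sharpe = (Rp − Rf) / σp = (13.1% − 2.1%) / 13.1% = 0.8397
M² = Rf + Sharpe × σm = 2.1% + 0.8397 × 15.6% = 15.1993%

15.20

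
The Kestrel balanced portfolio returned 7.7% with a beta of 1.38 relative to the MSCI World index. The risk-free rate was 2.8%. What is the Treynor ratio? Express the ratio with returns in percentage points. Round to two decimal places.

Treynor = (Rp − Rf) / β = (7.7% − 2.8%) / 1.38 = 4.90 / 1.38 = 3.5507

3.55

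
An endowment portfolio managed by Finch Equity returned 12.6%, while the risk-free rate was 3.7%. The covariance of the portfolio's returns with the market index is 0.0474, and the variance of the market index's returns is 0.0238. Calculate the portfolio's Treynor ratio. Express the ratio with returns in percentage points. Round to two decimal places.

4.47

β = Cov / Var = 0.0474 / 0.0238 = 1.9916
Treynor = (Rp − Rf) / β = (12.6% − 3.7%) / 1.9916 = 8.90 / 1.9916 = 4.4688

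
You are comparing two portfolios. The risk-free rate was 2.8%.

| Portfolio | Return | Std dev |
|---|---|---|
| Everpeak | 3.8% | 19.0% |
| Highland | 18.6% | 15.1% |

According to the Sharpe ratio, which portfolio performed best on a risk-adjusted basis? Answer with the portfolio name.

Highland

Everpeak: Sharpe ratio = (3.8% − 2.8%) / 19.0% = 0.053
Highland: Sharpe ratio = (18.6% − 2.8%) / 15.1% = 1.046
Highest: Highland (1.046).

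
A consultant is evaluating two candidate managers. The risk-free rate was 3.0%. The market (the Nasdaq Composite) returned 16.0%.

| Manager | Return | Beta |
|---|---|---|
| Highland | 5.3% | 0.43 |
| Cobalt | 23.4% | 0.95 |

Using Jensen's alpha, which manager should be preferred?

Cobalt

Highland: α = 5.3% − [3.0% + 0.43 × (16.0% − 3.0%)] = -3.290
Cobalt: α = 23.4% − [3.0% + 0.95 × (16.0% − 3.0%)] = 8.050
Highest: Cobalt (8.050).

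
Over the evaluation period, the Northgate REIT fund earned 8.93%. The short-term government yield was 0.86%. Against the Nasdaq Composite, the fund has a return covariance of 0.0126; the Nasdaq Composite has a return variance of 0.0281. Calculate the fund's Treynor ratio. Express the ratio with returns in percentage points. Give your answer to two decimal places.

18.00

β = Cov / Var = 0.0126 / 0.0281 = 0.4484
Treynor = (Rp − Rf) / β = (8.93% − 0.86%) / 0.4484 = 8.07 / 0.4484 = 17.9973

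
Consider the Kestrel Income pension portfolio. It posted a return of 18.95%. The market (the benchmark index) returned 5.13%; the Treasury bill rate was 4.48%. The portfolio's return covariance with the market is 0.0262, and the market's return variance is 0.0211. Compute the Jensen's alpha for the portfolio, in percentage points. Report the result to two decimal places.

β = Cov / Var = 0.0262 / 0.0211 = 1.2417
E[R] = Rf + β(Rm − Rf) = 4.48% + 1.2417 × (5.13% − 4.48%) = 5.2871%
α = Rp − E[R] = 18.95% − 5.2871% = 13.6629

13.66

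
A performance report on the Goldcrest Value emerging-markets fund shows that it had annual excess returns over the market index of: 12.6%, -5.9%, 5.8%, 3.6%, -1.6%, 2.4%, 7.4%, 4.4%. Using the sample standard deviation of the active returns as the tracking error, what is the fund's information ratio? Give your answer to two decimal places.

0.64

μ = (12.6 − 5.9 + 5.8 + 3.6 − 1.6 + 2.4 + 7.4 + 4.4) / 8 = 28.70 / 8 = 3.5875%
Sample std dev = √[219.6488 / 7] = 5.6016%
IR = μ / tracking error = 3.5875 / 5.6016 = 0.6404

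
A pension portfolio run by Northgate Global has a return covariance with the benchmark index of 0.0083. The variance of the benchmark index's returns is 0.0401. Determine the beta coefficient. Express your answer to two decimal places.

0.21

β = Cov(Rp, Rm) / Var(Rm) = 0.0083 / 0.0401 = 0.2070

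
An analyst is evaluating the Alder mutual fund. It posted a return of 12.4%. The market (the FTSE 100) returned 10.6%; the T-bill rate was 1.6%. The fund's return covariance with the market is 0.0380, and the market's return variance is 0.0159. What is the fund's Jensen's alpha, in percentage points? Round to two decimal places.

-10.71

β = Cov / Var = 0.0380 / 0.0159 = 2.3899
E[R] = Rf + β(Rm − Rf) = 1.6% + 2.3899 × (10.6% − 1.6%) = 23.1091%
α = Rp − E[R] = 12.4% − 23.1091% = -10.7091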